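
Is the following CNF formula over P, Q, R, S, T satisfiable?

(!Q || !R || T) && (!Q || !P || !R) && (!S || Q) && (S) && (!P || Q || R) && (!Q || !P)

Satisfiable

The clause (S) is unit, so S = true.
The clause (Q) is unit, so Q = true.
The clause (!P) is unit, so P = false.
Case R = false:
All clauses hold; T can take either value.
A satisfying assignment: P: false,  Q: true,  R: false,  S: true,  T: true.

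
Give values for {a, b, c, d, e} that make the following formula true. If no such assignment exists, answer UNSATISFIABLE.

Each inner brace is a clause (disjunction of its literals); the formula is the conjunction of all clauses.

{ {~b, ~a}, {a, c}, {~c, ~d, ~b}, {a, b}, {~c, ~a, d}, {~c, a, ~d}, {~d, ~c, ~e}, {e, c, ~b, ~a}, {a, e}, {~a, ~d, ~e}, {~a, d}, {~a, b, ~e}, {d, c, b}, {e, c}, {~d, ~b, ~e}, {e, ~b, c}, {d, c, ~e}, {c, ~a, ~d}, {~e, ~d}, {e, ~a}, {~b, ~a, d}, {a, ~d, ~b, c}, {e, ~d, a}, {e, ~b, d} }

Case b = 1:
Unit clause (~a) forces a = 0.
Unit clause (c) forces c = 1.
Unit clause (~d) forces d = 0.
Unit clause (e) forces e = 1.
This assignment satisfies each clause.

a: 0,  b: 1,  c: 1,  d: 0,  e: 1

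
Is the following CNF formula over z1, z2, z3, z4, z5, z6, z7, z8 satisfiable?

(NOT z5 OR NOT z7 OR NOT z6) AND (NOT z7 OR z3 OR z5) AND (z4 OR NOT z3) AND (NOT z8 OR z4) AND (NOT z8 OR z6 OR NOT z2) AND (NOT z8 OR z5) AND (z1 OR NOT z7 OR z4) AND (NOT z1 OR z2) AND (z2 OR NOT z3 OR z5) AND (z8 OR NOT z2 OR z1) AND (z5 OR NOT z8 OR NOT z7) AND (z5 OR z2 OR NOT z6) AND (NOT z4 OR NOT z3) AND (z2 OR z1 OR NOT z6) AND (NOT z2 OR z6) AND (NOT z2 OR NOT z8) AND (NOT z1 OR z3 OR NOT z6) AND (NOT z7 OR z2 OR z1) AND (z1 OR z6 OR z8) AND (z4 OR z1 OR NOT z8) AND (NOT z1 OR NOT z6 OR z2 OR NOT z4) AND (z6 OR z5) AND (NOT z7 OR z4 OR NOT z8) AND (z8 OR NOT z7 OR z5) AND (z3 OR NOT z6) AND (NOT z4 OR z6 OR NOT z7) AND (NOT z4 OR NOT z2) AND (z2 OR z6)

Case z4 = true:
(NOT z3) alone gives z3 = false.
(NOT z6) alone gives z6 = false.
(NOT z2) alone gives z2 = false.
But (z2) is also a unit clause — contradiction.
So z4 must be the other value — set z4 = false.
(NOT z3) alone gives z3 = false.
(NOT z8) alone gives z8 = false.
(NOT z6) alone gives z6 = false.
(NOT z2) alone gives z2 = false.
But (z2) is also a unit clause — contradiction.
Either choice for z4 ends in contradiction.
No assignment satisfies every clause.

No, unsatisfiable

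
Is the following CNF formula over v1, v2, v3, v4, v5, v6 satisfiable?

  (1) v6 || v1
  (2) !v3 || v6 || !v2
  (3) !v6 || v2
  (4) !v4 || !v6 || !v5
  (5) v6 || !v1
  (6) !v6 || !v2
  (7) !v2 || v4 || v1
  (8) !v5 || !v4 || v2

Unsatisfiable

Branch on v6: set v6 = true.
(v2) alone gives v2 = true.
But (!v2) is also a unit clause — contradiction.
So v6 must be the other value — set v6 = false.
(v1) alone gives v1 = true.
But (!v1) is also a unit clause — contradiction.
Neither v6 = true nor v6 = false works.
No assignment satisfies every clause.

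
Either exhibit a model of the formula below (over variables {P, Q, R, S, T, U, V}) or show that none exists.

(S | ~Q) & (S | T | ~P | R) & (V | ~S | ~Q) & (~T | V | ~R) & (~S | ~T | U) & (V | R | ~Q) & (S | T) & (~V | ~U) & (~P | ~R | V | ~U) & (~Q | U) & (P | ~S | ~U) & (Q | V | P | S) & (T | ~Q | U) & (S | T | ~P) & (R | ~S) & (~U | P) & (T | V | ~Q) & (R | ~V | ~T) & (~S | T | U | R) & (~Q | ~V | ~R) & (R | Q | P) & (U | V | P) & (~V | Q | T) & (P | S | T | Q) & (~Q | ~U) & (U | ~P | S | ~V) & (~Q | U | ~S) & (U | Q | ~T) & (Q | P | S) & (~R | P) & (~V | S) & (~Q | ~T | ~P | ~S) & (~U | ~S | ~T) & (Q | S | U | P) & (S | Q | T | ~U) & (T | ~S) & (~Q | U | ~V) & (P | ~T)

P=1; Q=0; R=0; S=0; T=1; U=1; V=0

Case S = 0:
The clause (~Q) is unit, so Q = 0.
The clause (T) is unit, so T = 1.
The clause (U) is unit, so U = 1.
The clause (~V) is unit, so V = 0.
The clause (~R) is unit, so R = 0.
The clause (P) is unit, so P = 1.
All clauses are satisfied.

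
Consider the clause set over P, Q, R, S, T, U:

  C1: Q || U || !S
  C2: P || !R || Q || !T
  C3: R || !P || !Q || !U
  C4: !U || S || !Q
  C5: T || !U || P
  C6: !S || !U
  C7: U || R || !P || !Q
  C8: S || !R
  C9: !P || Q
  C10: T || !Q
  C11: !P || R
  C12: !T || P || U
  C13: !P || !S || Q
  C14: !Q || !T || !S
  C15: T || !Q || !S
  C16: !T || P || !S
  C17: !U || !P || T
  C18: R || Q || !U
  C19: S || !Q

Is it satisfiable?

Satisfiable

Try S = false.
Unit clause (!R) forces R = false.
Unit clause (!P) forces P = false.
Unit clause (!Q) forces Q = false.
Unit clause (!U) forces U = false.
Unit clause (!T) forces T = false.
Every clause now holds.
A satisfying assignment: P=false,  Q=false,  R=false,  S=false,  T=false,  U=false.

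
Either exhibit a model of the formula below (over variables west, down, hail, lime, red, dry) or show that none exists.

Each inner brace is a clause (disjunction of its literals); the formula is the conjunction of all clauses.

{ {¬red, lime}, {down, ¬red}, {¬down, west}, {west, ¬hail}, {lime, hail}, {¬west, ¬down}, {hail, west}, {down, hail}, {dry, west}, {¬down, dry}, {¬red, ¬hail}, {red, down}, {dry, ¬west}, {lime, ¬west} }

UNSATISFIABLE

Try red = False.
From the singleton clause (down), down = True.
From the singleton clause (west), west = True.
Now (¬west) is unsatisfied and unit — conflict.
Undo red and try red = True.
From the singleton clause (lime), lime = True.
From the singleton clause (down), down = True.
From the singleton clause (west), west = True.
Now (¬west) is unsatisfied and unit — conflict.
Either choice for red ends in contradiction.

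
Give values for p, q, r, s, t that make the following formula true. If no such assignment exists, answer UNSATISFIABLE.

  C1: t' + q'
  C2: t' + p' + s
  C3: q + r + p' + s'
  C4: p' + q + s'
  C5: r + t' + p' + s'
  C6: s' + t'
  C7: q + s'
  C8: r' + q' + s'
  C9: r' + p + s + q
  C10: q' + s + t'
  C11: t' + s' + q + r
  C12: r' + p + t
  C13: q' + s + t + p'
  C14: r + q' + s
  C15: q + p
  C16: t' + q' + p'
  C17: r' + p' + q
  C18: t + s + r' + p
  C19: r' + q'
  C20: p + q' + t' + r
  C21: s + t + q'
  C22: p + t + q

Suppose t = 0.
Suppose q = 0.
Unit clause (s') forces s = 0.
Unit clause (p) forces p = 1.
Unit clause (r') forces r = 0.
Every clause now holds.

p ↦ 1, q ↦ 0, r ↦ 0, s ↦ 0, t ↦ 0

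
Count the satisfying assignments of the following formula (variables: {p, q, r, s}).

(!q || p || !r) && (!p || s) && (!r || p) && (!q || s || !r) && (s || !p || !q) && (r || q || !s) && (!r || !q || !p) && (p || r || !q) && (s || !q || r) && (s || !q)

3

There are 2^4 = 16 truth assignments over (p, q, r, s).
Split on p. With p = true, the clauses containing p are satisfied and !p drops from the rest; 2 of the 2^3 = 8 assignments to the other variables satisfy what remains.
With p = false, by the same count on the reduced clause set, 1 assignment works.
(One model: p=F, q=F, r=F, s=F.)
Total: 2 + 1 = 3.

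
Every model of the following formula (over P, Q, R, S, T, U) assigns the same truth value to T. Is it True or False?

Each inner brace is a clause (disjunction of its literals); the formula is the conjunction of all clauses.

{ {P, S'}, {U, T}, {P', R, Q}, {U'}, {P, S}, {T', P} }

True

Suppose T = 0.
From the singleton clause (U), U = 1.
Now (U') is unsatisfied and unit — conflict.
So every satisfying assignment has T = True.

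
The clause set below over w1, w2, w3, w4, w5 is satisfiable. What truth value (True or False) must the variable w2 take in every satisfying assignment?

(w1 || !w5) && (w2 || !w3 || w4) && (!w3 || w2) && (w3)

Suppose w2 = false.
(!w3) alone gives w3 = false.
But (w3) is also a unit clause — contradiction.
So every satisfying assignment has w2 = True.

True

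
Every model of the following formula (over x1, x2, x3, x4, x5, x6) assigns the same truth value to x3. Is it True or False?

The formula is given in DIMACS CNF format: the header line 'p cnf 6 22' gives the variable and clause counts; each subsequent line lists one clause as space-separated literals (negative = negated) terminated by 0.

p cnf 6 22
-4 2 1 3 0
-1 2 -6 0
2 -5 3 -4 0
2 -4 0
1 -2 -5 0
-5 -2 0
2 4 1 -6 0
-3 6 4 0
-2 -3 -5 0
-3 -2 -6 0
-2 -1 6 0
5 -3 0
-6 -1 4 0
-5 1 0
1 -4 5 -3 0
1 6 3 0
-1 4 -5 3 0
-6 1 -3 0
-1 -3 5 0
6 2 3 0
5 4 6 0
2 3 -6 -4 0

False

Suppose x3 = True.
Unit clause (x5) forces x5 = True.
Unit clause (¬x2) forces x2 = False.
Unit clause (¬x4) forces x4 = False.
Unit clause (x6) forces x6 = True.
Unit clause (¬x1) forces x1 = False.
But (x1) is also a unit clause — contradiction.
So every satisfying assignment has x3 = False.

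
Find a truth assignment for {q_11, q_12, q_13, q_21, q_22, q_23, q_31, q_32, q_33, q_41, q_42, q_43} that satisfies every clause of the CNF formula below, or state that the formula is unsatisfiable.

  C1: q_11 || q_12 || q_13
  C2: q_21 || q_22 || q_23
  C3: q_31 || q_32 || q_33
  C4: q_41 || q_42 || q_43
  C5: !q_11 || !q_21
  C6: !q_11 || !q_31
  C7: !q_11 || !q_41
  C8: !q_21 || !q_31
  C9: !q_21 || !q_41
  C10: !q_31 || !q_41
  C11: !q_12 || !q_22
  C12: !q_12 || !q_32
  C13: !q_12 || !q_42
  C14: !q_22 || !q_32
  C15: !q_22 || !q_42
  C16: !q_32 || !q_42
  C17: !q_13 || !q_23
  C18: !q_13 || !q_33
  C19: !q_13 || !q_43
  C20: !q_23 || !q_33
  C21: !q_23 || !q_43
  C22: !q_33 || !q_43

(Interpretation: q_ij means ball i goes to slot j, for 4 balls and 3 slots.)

Case q_11 = false:
Case q_12 = true:
From the singleton clause (!q_22), q_22 = false.
From the singleton clause (!q_32), q_32 = false.
From the singleton clause (!q_42), q_42 = false.
Case q_21 = true:
From the singleton clause (!q_31), q_31 = false.
From the singleton clause (q_33), q_33 = true.
From the singleton clause (!q_41), q_41 = false.
From the singleton clause (q_43), q_43 = true.
But (!q_43) is also a unit clause — contradiction.
That branch fails; take q_21 = false instead.
From the singleton clause (q_23), q_23 = true.
From the singleton clause (!q_13), q_13 = false.
From the singleton clause (!q_33), q_33 = false.
From the singleton clause (q_31), q_31 = true.
From the singleton clause (!q_41), q_41 = false.
From the singleton clause (q_43), q_43 = true.
But (!q_43) is also a unit clause — contradiction.
Neither q_21 = true nor q_21 = false works.
That branch fails; take q_12 = false instead.
From the singleton clause (q_13), q_13 = true.
From the singleton clause (!q_23), q_23 = false.
From the singleton clause (!q_33), q_33 = false.
From the singleton clause (!q_43), q_43 = false.
Case q_21 = true:
From the singleton clause (!q_31), q_31 = false.
From the singleton clause (q_32), q_32 = true.
From the singleton clause (!q_41), q_41 = false.
From the singleton clause (q_42), q_42 = true.
But (!q_42) is also a unit clause — contradiction.
That branch fails; take q_21 = false instead.
From the singleton clause (q_22), q_22 = true.
From the singleton clause (!q_32), q_32 = false.
From the singleton clause (q_31), q_31 = true.
From the singleton clause (!q_41), q_41 = false.
From the singleton clause (q_42), q_42 = true.
But (!q_42) is also a unit clause — contradiction.
Neither q_21 = true nor q_21 = false works.
Neither q_12 = true nor q_12 = false works.
That branch fails; take q_11 = true instead.
From the singleton clause (!q_21), q_21 = false.
From the singleton clause (!q_31), q_31 = false.
From the singleton clause (!q_41), q_41 = false.
Case q_22 = true:
From the singleton clause (!q_12), q_12 = false.
From the singleton clause (!q_32), q_32 = false.
From the singleton clause (q_33), q_33 = true.
From the singleton clause (!q_42), q_42 = false.
From the singleton clause (q_43), q_43 = true.
But (!q_43) is also a unit clause — contradiction.
That branch fails; take q_22 = false instead.
From the singleton clause (q_23), q_23 = true.
From the singleton clause (!q_13), q_13 = false.
From the singleton clause (!q_33), q_33 = false.
From the singleton clause (q_32), q_32 = true.
From the singleton clause (!q_12), q_12 = false.
From the singleton clause (!q_42), q_42 = false.
From the singleton clause (q_43), q_43 = true.
But (!q_43) is also a unit clause — contradiction.
Neither q_22 = true nor q_22 = false works.
Neither q_11 = true nor q_11 = false works.

UNSATISFIABLE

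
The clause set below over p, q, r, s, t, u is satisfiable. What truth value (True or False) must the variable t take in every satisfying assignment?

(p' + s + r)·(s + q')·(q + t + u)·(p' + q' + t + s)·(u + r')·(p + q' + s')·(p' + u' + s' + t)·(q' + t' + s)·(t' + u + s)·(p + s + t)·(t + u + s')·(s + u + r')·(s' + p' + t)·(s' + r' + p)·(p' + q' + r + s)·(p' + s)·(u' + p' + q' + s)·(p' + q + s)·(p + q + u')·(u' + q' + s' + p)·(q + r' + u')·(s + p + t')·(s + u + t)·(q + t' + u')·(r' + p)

True

Suppose t = 0.
Try s = 1.
(u) alone gives u = 1.
(p') alone gives p = 0.
(q') alone gives q = 0.
But (q) is also a unit clause — contradiction.
That branch fails; take s = 0 instead.
(q') alone gives q = 0.
(u) alone gives u = 1.
(p) alone gives p = 1.
But (p') is also a unit clause — contradiction.
Neither s = 1 nor s = 0 works.
So every satisfying assignment has t = True.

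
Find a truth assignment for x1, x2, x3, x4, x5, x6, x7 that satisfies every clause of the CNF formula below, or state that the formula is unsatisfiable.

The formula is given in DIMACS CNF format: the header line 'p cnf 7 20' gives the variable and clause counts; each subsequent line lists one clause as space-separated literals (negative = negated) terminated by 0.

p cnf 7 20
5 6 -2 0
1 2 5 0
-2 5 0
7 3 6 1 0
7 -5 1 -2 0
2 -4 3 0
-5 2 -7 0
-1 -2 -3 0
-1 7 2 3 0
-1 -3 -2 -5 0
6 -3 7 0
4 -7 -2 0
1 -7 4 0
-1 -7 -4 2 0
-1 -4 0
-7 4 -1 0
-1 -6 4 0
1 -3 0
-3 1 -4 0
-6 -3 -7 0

Case x2 = True:
Unit clause (x5) forces x5 = True.
Case x7 = True:
Unit clause (x4) forces x4 = True.
Unit clause (¬x1) forces x1 = False.
Unit clause (¬x3) forces x3 = False.
All clauses hold; x6 can take either value.

x1: False, x2: True, x3: False, x4: True, x5: True, x6: False, x7: True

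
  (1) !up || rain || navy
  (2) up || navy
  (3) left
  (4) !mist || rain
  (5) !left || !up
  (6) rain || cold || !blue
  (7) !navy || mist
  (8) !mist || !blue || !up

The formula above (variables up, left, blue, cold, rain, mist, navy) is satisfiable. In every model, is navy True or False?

Suppose navy = false.
From the singleton clause (up), up = true.
From the singleton clause (rain), rain = true.
From the singleton clause (left), left = true.
But (!left) is also a unit clause — contradiction.
So every satisfying assignment has navy = True.

True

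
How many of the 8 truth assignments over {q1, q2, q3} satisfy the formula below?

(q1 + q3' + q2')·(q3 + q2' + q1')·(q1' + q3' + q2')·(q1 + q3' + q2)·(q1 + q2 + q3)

3

There are 2^3 = 8 truth assignments over (q1, q2, q3).
Check each against the 5 clauses (columns in the order q1, q2, q3):
  F F F  ✗ fails (q1 + q2 + q3)
  F F T  ✗ fails (q1 + q3' + q2)
  F T F  ✓ satisfies all
  F T T  ✗ fails (q1 + q3' + q2')
  T F F  ✓ satisfies all
  T F T  ✓ satisfies all
  T T F  ✗ fails (q3 + q2' + q1')
  T T T  ✗ fails (q1' + q3' + q2')
3 of the 8 rows are models.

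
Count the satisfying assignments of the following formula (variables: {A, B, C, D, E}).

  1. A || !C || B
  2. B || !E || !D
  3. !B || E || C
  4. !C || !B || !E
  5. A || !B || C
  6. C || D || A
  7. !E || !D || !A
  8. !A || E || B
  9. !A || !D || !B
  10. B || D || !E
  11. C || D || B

5

There are 2^5 = 32 truth assignments over (A, B, C, D, E).
Split on A. With A = true, the clauses containing A are satisfied and !A drops from the rest; 2 of the 2^4 = 16 assignments to the other variables satisfy what remains.
With A = false, by the same count on the reduced clause set, 3 assignments work.
(One model: A=F, B=F, C=F, D=T, E=F.)
Total: 2 + 3 = 5.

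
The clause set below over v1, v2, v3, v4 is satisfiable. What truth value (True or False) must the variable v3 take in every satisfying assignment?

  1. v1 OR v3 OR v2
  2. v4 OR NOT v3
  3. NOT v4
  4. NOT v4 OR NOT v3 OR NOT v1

False

Suppose v3 = true.
From the singleton clause (v4), v4 = true.
That conflicts with the unit clause (NOT v4).
So every satisfying assignment has v3 = False.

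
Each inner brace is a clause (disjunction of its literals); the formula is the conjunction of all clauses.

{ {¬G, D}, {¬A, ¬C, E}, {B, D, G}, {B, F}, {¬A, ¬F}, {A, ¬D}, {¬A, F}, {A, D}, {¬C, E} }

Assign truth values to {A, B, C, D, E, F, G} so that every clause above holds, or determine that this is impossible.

Suppose G = False.
Suppose B = True.
Suppose A = False.
(¬D) alone gives D = False.
But (D) is also a unit clause — contradiction.
Undo A and try A = True.
(¬F) alone gives F = False.
But (F) is also a unit clause — contradiction.
Either choice for A ends in contradiction.
Undo B and try B = False.
(D) alone gives D = True.
(F) alone gives F = True.
(¬A) alone gives A = False.
But (A) is also a unit clause — contradiction.
Either choice for B ends in contradiction.
Undo G and try G = True.
(D) alone gives D = True.
(A) alone gives A = True.
(¬F) alone gives F = False.
But (F) is also a unit clause — contradiction.
Either choice for G ends in contradiction.

UNSATISFIABLE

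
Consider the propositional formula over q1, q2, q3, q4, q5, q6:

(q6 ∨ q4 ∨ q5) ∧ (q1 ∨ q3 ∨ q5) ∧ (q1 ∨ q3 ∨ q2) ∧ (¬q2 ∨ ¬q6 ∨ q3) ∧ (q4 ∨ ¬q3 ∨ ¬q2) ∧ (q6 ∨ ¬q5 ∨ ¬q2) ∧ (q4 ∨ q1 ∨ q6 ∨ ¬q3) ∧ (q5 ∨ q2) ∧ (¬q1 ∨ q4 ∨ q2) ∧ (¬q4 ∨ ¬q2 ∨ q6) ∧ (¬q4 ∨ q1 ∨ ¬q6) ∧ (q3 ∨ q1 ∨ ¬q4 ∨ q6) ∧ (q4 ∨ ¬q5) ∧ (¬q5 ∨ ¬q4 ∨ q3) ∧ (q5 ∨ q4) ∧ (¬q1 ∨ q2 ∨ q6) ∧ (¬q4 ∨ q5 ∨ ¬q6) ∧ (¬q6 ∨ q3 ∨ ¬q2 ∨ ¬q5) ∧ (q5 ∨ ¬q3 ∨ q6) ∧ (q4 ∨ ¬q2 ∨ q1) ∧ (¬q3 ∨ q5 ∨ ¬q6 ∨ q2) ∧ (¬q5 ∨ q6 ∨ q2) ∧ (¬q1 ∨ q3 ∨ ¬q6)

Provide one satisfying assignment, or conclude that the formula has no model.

Suppose q5 = True.
From the singleton clause (q4), q4 = True.
From the singleton clause (q3), q3 = True.
Suppose q6 = True.
From the singleton clause (q1), q1 = True.
Every clause is now satisfied; q2 is unconstrained.

q1 ↦ True,  q2 ↦ False,  q3 ↦ True,  q4 ↦ True,  q5 ↦ True,  q6 ↦ True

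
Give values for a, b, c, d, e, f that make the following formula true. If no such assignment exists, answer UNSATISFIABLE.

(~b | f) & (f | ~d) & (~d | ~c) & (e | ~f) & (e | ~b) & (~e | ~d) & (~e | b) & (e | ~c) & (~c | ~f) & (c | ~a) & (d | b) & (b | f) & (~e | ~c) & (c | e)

a=0, b=1, c=0, d=0, e=1, f=1

Branch on b: set b = 1.
The clause (f) is unit, so f = 1.
The clause (e) is unit, so e = 1.
The clause (~d) is unit, so d = 0.
The clause (~c) is unit, so c = 0.
The clause (~a) is unit, so a = 0.
All clauses are satisfied.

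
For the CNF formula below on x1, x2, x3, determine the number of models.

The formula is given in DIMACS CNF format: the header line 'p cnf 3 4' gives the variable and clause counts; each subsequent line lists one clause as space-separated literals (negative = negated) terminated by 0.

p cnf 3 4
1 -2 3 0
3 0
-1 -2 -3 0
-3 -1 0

There are 2^3 = 8 truth assignments over (x1, x2, x3).
Split on x2. With x2 = True, the clauses containing x2 are satisfied and ¬x2 drops from the rest; 1 of the 2^2 = 4 assignments to the other variables satisfy what remains.
With x2 = False, by the same count on the reduced clause set, 1 assignment works.
(One model: x1=F, x2=F, x3=T.)
Total: 1 + 1 = 2.

2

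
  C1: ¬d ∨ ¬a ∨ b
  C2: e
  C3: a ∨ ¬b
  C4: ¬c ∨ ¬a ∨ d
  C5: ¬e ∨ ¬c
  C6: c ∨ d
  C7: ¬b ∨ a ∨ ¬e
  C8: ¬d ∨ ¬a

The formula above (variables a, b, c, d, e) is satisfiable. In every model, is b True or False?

False

Suppose b = True.
(e) alone gives e = True.
(a) alone gives a = True.
(¬c) alone gives c = False.
(d) alone gives d = True.
That conflicts with the unit clause (¬d).
So every satisfying assignment has b = False.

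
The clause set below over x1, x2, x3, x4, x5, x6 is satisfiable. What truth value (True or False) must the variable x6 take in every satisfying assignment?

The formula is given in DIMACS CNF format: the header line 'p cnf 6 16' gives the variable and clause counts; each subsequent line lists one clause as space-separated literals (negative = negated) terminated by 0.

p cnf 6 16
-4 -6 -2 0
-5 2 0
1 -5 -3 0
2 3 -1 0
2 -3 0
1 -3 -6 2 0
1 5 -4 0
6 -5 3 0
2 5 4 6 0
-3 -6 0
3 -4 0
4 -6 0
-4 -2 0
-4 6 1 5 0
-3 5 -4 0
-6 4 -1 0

Suppose x6 = True.
(¬x3) alone gives x3 = False.
(¬x4) alone gives x4 = False.
But (x4) is also a unit clause — contradiction.
So every satisfying assignment has x6 = False.

False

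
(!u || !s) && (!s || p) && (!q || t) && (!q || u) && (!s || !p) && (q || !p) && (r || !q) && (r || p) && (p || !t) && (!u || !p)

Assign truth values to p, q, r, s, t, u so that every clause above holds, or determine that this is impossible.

p ↦ false; q ↦ false; r ↦ true; s ↦ false; t ↦ false; u ↦ false

Try u = false.
Unit clause (!q) forces q = false.
Unit clause (!p) forces p = false.
Unit clause (!s) forces s = false.
Unit clause (r) forces r = true.
Unit clause (!t) forces t = false.
Every clause now holds.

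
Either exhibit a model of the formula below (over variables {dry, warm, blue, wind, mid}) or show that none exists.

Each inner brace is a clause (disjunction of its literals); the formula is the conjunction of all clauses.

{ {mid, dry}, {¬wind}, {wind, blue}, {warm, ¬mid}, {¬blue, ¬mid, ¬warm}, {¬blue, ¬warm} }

(¬wind) alone gives wind = False.
(blue) alone gives blue = True.
(¬warm) alone gives warm = False.
(¬mid) alone gives mid = False.
(dry) alone gives dry = True.
Every clause now holds.

dry ↦ True,  warm ↦ False,  blue ↦ True,  wind ↦ False,  mid ↦ False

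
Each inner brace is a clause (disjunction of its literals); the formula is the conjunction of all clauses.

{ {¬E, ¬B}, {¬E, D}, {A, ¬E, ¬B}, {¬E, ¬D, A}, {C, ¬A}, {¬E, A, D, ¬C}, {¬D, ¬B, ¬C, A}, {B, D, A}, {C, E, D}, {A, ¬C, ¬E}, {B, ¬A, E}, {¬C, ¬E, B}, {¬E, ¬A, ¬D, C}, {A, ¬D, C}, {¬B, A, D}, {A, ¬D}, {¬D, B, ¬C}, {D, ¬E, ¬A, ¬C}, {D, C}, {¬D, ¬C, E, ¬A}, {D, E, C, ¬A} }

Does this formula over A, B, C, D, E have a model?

Yes, satisfiable

Case E = False:
Case C = True:
Case B = True:
Case D = False:
Unit clause (A) forces A = True.
All clauses are satisfied.
A satisfying assignment: A ↦ True,  B ↦ True,  C ↦ True,  D ↦ False,  E ↦ False.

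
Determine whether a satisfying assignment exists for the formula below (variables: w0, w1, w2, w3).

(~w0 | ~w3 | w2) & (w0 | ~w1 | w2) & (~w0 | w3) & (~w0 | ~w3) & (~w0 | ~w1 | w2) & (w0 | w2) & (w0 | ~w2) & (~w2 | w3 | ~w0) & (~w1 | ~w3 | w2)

Suppose w0 = 0.
The clause (w2) is unit, so w2 = 1.
But (~w2) is also a unit clause — contradiction.
Undo w0 and try w0 = 1.
The clause (w3) is unit, so w3 = 1.
But (~w3) is also a unit clause — contradiction.
Either choice for w0 ends in contradiction.
No assignment satisfies every clause.

No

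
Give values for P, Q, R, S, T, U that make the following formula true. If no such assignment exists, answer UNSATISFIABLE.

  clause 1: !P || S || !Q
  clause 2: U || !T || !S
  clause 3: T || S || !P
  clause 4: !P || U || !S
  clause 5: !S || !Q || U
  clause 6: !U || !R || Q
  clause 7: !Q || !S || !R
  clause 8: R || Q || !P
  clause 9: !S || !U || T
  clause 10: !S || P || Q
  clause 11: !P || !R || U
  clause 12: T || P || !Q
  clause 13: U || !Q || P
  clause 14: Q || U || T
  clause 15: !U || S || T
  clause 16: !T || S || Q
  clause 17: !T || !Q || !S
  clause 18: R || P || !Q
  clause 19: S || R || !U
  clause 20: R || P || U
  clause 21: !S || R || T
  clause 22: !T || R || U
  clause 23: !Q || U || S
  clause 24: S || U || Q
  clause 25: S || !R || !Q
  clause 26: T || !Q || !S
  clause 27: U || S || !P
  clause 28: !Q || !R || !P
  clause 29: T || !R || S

UNSATISFIABLE

Branch on P: set P = false.
Branch on S: set S = false.
Branch on T: set T = true.
(Q) alone gives Q = true.
(U) alone gives U = true.
(R) alone gives R = true.
But (!R) is also a unit clause — contradiction.
That branch fails; take T = false instead.
(!Q) alone gives Q = false.
(U) alone gives U = true.
But (!U) is also a unit clause — contradiction.
Both values of T lead to a conflict.
That branch fails; take S = true instead.
(Q) alone gives Q = true.
(U) alone gives U = true.
(!R) alone gives R = false.
But (R) is also a unit clause — contradiction.
Both values of S lead to a conflict.
That branch fails; take P = true instead.
Branch on S: set S = true.
(U) alone gives U = true.
(T) alone gives T = true.
(!Q) alone gives Q = false.
(!R) alone gives R = false.
But (R) is also a unit clause — contradiction.
That branch fails; take S = false instead.
(!Q) alone gives Q = false.
(T) alone gives T = true.
But (!T) is also a unit clause — contradiction.
Both values of S lead to a conflict.
Both values of P lead to a conflict.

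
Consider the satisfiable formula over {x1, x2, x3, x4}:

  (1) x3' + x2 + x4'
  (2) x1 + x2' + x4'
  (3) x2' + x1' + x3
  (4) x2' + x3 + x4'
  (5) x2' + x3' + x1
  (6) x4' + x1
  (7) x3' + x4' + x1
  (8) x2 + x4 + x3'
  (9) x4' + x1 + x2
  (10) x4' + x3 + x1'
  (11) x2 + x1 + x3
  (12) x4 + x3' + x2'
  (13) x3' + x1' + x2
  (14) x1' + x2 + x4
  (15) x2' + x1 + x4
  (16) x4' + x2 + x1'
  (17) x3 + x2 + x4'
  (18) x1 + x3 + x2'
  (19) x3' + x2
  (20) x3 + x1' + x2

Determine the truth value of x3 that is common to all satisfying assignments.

True

Suppose x3 = 0.
Suppose x2 = 0.
From the singleton clause (x1), x1 = 1.
But (x1') is also a unit clause — contradiction.
Undo x2 and try x2 = 1.
From the singleton clause (x1'), x1 = 0.
But (x1) is also a unit clause — contradiction.
Neither x2 = 1 nor x2 = 0 works.
So every satisfying assignment has x3 = True.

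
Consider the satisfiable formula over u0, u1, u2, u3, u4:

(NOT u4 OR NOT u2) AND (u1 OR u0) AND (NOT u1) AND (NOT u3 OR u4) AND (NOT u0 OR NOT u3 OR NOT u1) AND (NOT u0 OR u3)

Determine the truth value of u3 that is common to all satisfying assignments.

True

Suppose u3 = false.
(NOT u1) alone gives u1 = false.
(u0) alone gives u0 = true.
But (NOT u0) is also a unit clause — contradiction.
So every satisfying assignment has u3 = True.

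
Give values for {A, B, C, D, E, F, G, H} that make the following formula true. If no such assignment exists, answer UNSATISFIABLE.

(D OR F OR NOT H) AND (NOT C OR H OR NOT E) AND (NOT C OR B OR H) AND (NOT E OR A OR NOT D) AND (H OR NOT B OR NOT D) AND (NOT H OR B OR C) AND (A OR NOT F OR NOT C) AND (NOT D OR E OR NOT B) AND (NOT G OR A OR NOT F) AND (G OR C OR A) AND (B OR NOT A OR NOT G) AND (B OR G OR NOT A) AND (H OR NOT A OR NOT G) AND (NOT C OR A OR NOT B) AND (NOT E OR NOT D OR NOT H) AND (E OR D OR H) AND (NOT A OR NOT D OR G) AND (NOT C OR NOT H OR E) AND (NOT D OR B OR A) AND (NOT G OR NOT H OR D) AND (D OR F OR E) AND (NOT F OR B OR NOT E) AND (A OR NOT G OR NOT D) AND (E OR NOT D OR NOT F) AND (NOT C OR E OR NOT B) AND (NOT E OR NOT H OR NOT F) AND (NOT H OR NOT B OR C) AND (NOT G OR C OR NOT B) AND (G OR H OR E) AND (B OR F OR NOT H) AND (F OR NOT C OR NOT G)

A: false; B: false; C: false; D: false; E: true; F: false; G: true; H: false

Try D = false.
Try F = false.
The clause (NOT H) is unit, so H = false.
The clause (E) is unit, so E = true.
The clause (NOT C) is unit, so C = false.
Try G = true.
The clause (NOT A) is unit, so A = false.
The clause (NOT B) is unit, so B = false.
All clauses are satisfied.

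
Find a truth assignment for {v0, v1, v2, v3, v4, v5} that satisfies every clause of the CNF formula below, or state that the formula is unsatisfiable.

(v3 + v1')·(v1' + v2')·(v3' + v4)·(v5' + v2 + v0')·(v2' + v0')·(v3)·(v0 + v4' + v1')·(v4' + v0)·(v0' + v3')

The clause (v3) is unit, so v3 = 1.
The clause (v4) is unit, so v4 = 1.
The clause (v0) is unit, so v0 = 1.
Now (v0') is unsatisfied and unit — conflict.

UNSATISFIABLE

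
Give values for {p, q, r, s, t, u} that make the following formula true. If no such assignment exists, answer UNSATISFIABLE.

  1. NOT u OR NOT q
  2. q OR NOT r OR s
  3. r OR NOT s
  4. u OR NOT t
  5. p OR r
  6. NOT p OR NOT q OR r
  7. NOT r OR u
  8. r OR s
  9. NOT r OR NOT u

Try u = false.
(NOT t) alone gives t = false.
(NOT r) alone gives r = false.
(NOT s) alone gives s = false.
Now (s) is unsatisfied and unit — conflict.
Backtrack on u: now try u = true.
(NOT q) alone gives q = false.
(NOT r) alone gives r = false.
(NOT s) alone gives s = false.
Now (s) is unsatisfied and unit — conflict.
Neither u = true nor u = false works.

UNSATISFIABLE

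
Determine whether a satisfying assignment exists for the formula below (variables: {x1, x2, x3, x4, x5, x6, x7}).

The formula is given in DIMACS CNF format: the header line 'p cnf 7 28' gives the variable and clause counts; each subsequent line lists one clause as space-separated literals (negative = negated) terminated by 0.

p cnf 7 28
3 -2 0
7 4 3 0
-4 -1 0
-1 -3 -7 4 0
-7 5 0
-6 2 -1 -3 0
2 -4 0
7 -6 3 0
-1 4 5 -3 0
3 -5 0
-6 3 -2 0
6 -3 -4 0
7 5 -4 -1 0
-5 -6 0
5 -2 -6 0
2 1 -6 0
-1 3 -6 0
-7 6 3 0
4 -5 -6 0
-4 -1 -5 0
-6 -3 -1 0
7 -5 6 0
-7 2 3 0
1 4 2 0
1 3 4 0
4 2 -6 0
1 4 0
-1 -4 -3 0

Unsatisfiable

Try x3 = True.
Try x4 = False.
From the singleton clause (x1), x1 = True.
From the singleton clause (¬x7), x7 = False.
From the singleton clause (x5), x5 = True.
From the singleton clause (¬x6), x6 = False.
That conflicts with the unit clause (x6).
Backtrack on x4: now try x4 = True.
From the singleton clause (¬x1), x1 = False.
From the singleton clause (x2), x2 = True.
From the singleton clause (x6), x6 = True.
From the singleton clause (¬x5), x5 = False.
That conflicts with the unit clause (x5).
Both values of x4 lead to a conflict.
Backtrack on x3: now try x3 = False.
From the singleton clause (¬x2), x2 = False.
From the singleton clause (¬x4), x4 = False.
From the singleton clause (x7), x7 = True.
That conflicts with the unit clause (¬x7).
Both values of x3 lead to a conflict.
No assignment satisfies every clause.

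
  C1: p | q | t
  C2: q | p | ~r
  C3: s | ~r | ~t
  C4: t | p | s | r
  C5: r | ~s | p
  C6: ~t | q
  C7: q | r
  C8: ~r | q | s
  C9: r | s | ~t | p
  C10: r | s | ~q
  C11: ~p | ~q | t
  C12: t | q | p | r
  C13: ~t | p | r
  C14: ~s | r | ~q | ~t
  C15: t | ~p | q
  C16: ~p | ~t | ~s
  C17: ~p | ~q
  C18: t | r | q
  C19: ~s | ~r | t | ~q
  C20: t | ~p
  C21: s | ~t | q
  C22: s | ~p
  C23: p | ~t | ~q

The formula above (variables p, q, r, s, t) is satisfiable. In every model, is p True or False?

Suppose p = 1.
(~q) alone gives q = 0.
(~t) alone gives t = 0.
But (t) is also a unit clause — contradiction.
So every satisfying assignment has p = False.

False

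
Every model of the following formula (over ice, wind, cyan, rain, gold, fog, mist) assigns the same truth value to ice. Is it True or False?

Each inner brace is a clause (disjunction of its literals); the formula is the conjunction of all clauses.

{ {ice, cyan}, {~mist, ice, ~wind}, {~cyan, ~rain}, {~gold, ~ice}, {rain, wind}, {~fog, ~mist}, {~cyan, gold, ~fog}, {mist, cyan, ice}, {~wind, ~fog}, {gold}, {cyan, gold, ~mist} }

False

Suppose ice = 1.
From the singleton clause (~gold), gold = 0.
That conflicts with the unit clause (gold).
So every satisfying assignment has ice = False.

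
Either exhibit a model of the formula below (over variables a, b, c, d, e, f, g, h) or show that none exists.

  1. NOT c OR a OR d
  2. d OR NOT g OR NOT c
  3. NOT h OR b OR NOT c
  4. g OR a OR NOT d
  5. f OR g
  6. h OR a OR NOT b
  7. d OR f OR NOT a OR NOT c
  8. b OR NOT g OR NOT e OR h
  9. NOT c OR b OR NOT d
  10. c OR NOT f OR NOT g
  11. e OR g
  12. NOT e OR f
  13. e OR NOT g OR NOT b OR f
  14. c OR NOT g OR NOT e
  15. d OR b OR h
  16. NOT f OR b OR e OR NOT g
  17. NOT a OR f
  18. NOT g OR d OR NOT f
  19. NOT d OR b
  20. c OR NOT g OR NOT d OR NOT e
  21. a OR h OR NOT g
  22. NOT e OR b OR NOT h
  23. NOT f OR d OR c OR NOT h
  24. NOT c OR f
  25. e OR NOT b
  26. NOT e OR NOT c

a ↦ true, b ↦ true, c ↦ false, d ↦ true, e ↦ true, f ↦ true, g ↦ false, h ↦ false

Suppose f = true.
Suppose c = false.
From the singleton clause (NOT g), g = false.
From the singleton clause (e), e = true.
Suppose a = true.
Suppose d = true.
From the singleton clause (b), b = true.
No clause remains; h is free.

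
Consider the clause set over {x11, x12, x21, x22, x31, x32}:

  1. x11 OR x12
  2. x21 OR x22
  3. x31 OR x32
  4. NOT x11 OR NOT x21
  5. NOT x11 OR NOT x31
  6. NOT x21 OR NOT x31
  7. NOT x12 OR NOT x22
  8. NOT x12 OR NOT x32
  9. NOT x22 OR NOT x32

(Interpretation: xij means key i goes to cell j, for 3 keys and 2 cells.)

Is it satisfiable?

No

Suppose x11 = true.
Unit clause (NOT x21) forces x21 = false.
Unit clause (x22) forces x22 = true.
Unit clause (NOT x31) forces x31 = false.
Unit clause (x32) forces x32 = true.
But (NOT x32) is also a unit clause — contradiction.
Undo x11 and try x11 = false.
Unit clause (x12) forces x12 = true.
Unit clause (NOT x22) forces x22 = false.
Unit clause (x21) forces x21 = true.
Unit clause (NOT x31) forces x31 = false.
Unit clause (x32) forces x32 = true.
But (NOT x32) is also a unit clause — contradiction.
Both values of x11 lead to a conflict.
No assignment satisfies every clause.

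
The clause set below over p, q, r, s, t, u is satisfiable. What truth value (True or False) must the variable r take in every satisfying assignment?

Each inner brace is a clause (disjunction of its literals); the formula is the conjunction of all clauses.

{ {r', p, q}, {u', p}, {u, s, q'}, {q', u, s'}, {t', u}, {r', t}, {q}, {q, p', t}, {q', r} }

True

Suppose r = 0.
The clause (q) is unit, so q = 1.
Now (q') is unsatisfied and unit — conflict.
So every satisfying assignment has r = True.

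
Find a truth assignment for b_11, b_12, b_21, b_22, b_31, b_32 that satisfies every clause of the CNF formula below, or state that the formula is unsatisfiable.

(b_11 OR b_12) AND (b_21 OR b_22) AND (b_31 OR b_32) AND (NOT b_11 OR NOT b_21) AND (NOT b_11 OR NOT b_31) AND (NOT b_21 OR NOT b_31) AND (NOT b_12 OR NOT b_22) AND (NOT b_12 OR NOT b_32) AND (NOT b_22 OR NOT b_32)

Try b_11 = true.
From the singleton clause (NOT b_21), b_21 = false.
From the singleton clause (b_22), b_22 = true.
From the singleton clause (NOT b_31), b_31 = false.
From the singleton clause (b_32), b_32 = true.
But (NOT b_32) is also a unit clause — contradiction.
So b_11 must be the other value — set b_11 = false.
From the singleton clause (b_12), b_12 = true.
From the singleton clause (NOT b_22), b_22 = false.
From the singleton clause (b_21), b_21 = true.
From the singleton clause (NOT b_31), b_31 = false.
From the singleton clause (b_32), b_32 = true.
But (NOT b_32) is also a unit clause — contradiction.
Either choice for b_11 ends in contradiction.

UNSATISFIABLE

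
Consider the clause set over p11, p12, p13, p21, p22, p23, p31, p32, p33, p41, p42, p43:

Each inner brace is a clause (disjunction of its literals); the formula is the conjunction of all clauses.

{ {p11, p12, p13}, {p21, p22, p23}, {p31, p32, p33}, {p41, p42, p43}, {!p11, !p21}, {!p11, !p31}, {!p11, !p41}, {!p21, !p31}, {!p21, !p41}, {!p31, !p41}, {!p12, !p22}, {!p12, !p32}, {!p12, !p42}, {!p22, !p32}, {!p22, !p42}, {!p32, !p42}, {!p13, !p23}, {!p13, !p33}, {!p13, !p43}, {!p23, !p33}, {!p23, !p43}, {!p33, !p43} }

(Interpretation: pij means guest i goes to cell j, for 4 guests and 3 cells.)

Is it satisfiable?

Case p11 = false:
Case p12 = true:
(!p22) alone gives p22 = false.
(!p32) alone gives p32 = false.
(!p42) alone gives p42 = false.
Case p21 = true:
(!p31) alone gives p31 = false.
(p33) alone gives p33 = true.
(!p41) alone gives p41 = false.
(p43) alone gives p43 = true.
That conflicts with the unit clause (!p43).
Undo p21 and try p21 = false.
(p23) alone gives p23 = true.
(!p13) alone gives p13 = false.
(!p33) alone gives p33 = false.
(p31) alone gives p31 = true.
(!p41) alone gives p41 = false.
(p43) alone gives p43 = true.
That conflicts with the unit clause (!p43).
Either choice for p21 ends in contradiction.
Undo p12 and try p12 = false.
(p13) alone gives p13 = true.
(!p23) alone gives p23 = false.
(!p33) alone gives p33 = false.
(!p43) alone gives p43 = false.
Case p21 = true:
(!p31) alone gives p31 = false.
(p32) alone gives p32 = true.
(!p41) alone gives p41 = false.
(p42) alone gives p42 = true.
That conflicts with the unit clause (!p42).
Undo p21 and try p21 = false.
(p22) alone gives p22 = true.
(!p32) alone gives p32 = false.
(p31) alone gives p31 = true.
(!p41) alone gives p41 = false.
(p42) alone gives p42 = true.
That conflicts with the unit clause (!p42).
Either choice for p21 ends in contradiction.
Either choice for p12 ends in contradiction.
Undo p11 and try p11 = true.
(!p21) alone gives p21 = false.
(!p31) alone gives p31 = false.
(!p41) alone gives p41 = false.
Case p22 = true:
(!p12) alone gives p12 = false.
(!p32) alone gives p32 = false.
(p33) alone gives p33 = true.
(!p42) alone gives p42 = false.
(p43) alone gives p43 = true.
That conflicts with the unit clause (!p43).
Undo p22 and try p22 = false.
(p23) alone gives p23 = true.
(!p13) alone gives p13 = false.
(!p33) alone gives p33 = false.
(p32) alone gives p32 = true.
(!p12) alone gives p12 = false.
(!p42) alone gives p42 = false.
(p43) alone gives p43 = true.
That conflicts with the unit clause (!p43).
Either choice for p22 ends in contradiction.
Either choice for p11 ends in contradiction.
No assignment satisfies every clause.

No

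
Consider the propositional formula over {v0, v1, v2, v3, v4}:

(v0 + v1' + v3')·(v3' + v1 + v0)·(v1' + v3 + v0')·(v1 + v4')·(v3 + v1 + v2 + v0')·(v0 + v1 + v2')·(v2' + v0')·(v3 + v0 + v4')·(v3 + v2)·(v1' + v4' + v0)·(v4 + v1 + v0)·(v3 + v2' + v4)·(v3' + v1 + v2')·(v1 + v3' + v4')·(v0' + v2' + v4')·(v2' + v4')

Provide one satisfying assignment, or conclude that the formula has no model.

Try v1 = 0.
(v4') alone gives v4 = 0.
(v0) alone gives v0 = 1.
(v2') alone gives v2 = 0.
(v3) alone gives v3 = 1.
Every clause now holds.

v0: 1,  v1: 0,  v2: 0,  v3: 1,  v4: 0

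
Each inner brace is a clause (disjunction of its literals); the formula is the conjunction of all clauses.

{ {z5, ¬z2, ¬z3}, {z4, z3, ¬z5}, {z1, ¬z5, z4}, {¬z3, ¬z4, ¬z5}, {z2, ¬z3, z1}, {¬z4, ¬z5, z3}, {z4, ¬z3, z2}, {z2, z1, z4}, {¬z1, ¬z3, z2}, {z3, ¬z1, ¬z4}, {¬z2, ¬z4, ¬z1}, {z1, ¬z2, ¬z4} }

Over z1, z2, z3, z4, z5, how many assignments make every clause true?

5

There are 2^5 = 32 truth assignments over (z1, z2, z3, z4, z5).
Split on z3. With z3 = True, the clauses containing z3 are satisfied and ¬z3 drops from the rest; 1 of the 2^4 = 16 assignments to the other variables satisfy what remains.
With z3 = False, by the same count on the reduced clause set, 4 assignments work.
(One model: z1=F, z2=F, z3=F, z4=T, z5=F.)
Total: 1 + 4 = 5.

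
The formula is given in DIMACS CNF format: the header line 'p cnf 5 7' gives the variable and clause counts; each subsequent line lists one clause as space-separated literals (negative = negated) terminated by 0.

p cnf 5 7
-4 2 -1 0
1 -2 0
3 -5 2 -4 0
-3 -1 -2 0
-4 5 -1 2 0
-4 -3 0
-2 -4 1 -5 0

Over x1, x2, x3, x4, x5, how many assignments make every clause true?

13

There are 2^5 = 32 truth assignments over (x1, x2, x3, x4, x5).
Split on x3. With x3 = True, the clauses containing x3 are satisfied and ¬x3 drops from the rest; 4 of the 2^4 = 16 assignments to the other variables satisfy what remains.
With x3 = False, by the same count on the reduced clause set, 9 assignments work.
(One model: x1=F, x2=F, x3=F, x4=F, x5=F.)
Total: 4 + 9 = 13.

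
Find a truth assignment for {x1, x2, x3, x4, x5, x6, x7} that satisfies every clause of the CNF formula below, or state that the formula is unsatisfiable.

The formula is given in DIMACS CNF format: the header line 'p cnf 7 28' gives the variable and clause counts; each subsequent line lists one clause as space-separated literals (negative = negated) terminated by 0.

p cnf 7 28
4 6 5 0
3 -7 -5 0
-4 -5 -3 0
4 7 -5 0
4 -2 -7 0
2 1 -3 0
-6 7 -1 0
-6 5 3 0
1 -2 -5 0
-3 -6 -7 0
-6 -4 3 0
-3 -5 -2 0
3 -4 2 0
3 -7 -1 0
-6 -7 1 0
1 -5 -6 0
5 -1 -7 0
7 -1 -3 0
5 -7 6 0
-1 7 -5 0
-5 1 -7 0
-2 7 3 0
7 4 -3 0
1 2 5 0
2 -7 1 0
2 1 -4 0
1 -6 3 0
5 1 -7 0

Try x4 = True.
Try x5 = False.
Try x6 = True.
The clause (x3) is unit, so x3 = True.
The clause (¬x7) is unit, so x7 = False.
The clause (¬x1) is unit, so x1 = False.
The clause (x2) is unit, so x2 = True.
All clauses are satisfied.

x1 ↦ False, x2 ↦ True, x3 ↦ True, x4 ↦ True, x5 ↦ False, x6 ↦ True, x7 ↦ False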